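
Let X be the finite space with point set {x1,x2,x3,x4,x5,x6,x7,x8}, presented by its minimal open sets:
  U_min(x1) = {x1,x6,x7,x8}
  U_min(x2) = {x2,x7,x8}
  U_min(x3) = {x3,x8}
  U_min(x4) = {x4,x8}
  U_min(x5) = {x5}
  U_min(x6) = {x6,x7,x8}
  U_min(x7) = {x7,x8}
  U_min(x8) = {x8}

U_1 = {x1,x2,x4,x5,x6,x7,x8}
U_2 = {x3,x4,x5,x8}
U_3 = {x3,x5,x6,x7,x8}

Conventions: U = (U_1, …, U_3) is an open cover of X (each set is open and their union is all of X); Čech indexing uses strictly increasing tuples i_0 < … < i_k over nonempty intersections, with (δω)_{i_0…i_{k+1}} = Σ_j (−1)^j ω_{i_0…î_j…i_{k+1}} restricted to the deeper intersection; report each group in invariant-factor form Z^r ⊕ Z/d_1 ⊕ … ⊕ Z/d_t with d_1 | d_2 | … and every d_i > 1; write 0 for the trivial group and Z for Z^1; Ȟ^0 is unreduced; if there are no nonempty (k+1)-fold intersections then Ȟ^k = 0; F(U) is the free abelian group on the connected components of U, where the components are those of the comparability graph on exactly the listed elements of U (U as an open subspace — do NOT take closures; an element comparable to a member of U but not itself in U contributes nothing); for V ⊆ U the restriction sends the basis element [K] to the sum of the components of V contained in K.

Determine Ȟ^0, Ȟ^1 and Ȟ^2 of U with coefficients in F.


Ȟ^0 = Z^2, Ȟ^1 = 0 and Ȟ^2 = 0

cover nerve:
  U12={x4,x5,x8} U13={x5,x6,x7,x8} U23={x3,x5,x8}
  U123={x5,x8}
components per intersection:
  U1: {x1,x2,x4,x6,x7,x8} {x5}
  U2: {x3,x4,x8} {x5}
  U3: {x3,x6,x7,x8} {x5}
  U12: {x4,x8} {x5}
  U13: {x5} {x6,x7,x8}
  U23: {x3,x8} {x5}
  U123: {x5} {x8}
C dims 6,6,2; δ0: rk 4, SNF 1^4; δ1: rk 2, SNF 1^2
Ȟ^0: (6−4)−0=2 ⇒ Z^2
Ȟ^1: (6−2)−4=0 ⇒ 0
Ȟ^2: (2−0)−2=0 ⇒ 0


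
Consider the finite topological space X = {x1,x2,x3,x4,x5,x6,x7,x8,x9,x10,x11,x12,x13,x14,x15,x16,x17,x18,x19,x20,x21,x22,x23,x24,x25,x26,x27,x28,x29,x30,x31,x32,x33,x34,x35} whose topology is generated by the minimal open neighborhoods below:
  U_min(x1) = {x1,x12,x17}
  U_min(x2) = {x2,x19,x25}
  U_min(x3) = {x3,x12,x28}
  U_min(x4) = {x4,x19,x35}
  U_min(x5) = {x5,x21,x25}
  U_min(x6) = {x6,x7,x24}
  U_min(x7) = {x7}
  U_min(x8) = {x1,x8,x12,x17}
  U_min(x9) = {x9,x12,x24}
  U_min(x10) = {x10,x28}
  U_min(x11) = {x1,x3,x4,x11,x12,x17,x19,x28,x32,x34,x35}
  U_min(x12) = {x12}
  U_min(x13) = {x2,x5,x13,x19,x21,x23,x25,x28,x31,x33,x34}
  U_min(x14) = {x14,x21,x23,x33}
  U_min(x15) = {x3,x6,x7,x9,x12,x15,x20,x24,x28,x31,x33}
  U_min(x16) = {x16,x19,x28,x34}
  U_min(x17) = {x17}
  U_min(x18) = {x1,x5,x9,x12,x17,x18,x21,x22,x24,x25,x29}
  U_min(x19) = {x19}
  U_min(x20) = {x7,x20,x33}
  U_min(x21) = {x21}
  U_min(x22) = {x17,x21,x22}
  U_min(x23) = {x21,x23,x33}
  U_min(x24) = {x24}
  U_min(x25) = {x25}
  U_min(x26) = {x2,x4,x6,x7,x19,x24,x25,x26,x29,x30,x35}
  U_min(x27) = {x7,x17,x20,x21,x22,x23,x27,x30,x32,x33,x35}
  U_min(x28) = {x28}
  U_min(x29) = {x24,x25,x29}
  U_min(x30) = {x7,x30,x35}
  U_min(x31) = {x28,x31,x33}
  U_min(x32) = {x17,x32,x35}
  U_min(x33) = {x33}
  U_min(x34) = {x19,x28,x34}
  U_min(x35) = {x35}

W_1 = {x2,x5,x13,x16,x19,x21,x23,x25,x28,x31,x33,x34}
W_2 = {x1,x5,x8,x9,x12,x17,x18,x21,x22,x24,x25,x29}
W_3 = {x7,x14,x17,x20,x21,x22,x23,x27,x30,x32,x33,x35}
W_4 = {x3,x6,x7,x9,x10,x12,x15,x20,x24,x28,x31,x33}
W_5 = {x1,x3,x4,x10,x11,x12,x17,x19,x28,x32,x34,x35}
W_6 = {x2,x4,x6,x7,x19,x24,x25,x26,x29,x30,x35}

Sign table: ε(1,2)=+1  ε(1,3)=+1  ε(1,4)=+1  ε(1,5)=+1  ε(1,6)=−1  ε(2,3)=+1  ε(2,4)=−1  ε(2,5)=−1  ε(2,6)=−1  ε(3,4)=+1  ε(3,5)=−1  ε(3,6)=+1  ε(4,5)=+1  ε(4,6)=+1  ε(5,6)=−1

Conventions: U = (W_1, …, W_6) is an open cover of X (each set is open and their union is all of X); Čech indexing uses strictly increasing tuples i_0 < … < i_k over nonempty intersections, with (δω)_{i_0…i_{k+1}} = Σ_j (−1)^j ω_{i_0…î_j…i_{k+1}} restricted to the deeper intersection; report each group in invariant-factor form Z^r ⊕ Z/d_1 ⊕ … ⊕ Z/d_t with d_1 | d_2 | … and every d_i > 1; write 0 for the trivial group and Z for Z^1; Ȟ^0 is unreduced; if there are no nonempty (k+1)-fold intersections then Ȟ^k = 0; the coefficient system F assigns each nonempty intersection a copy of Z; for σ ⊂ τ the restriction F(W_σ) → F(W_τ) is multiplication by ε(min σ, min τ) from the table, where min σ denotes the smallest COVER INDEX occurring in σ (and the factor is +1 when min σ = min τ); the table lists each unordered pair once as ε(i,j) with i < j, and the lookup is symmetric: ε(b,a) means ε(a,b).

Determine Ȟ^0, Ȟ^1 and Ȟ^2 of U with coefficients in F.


cover nerve:
  W12={x5,x21,x25} W13={x21,x23,x33} W14={x28,x31,x33} W15={x19,x28,x34} W16={x2,x19,x25} W23={x17,x21,x22} W24={x9,x12,x24} W25={x1,x12,x17} W26={x24,x25,x29} W34={x7,x20,x33} W35={x17,x32,x35} W36={x7,x30,x35} W45={x3,x10,x12,x28} W46={x6,x7,x24} W56={x4,x19,x35}
  W123={x21} W126={x25} W134={x33} W145={x28} W156={x19} W235={x17} W245={x12} W246={x24} W346={x7} W356={x35}
C dims 6,15,10; δ0: rk 6, SNF 1^5·2; δ1: rk 9, SNF 1^9
Ȟ^0: (6−6)−0=0 ⇒ 0
Ȟ^1: (15−9)−6=0 plus torsion [2] ⇒ Z/2
Ȟ^2: (10−0)−9=1 ⇒ Z

Ȟ^0 = 0, Ȟ^1 = Z/2, Ȟ^2 = Z


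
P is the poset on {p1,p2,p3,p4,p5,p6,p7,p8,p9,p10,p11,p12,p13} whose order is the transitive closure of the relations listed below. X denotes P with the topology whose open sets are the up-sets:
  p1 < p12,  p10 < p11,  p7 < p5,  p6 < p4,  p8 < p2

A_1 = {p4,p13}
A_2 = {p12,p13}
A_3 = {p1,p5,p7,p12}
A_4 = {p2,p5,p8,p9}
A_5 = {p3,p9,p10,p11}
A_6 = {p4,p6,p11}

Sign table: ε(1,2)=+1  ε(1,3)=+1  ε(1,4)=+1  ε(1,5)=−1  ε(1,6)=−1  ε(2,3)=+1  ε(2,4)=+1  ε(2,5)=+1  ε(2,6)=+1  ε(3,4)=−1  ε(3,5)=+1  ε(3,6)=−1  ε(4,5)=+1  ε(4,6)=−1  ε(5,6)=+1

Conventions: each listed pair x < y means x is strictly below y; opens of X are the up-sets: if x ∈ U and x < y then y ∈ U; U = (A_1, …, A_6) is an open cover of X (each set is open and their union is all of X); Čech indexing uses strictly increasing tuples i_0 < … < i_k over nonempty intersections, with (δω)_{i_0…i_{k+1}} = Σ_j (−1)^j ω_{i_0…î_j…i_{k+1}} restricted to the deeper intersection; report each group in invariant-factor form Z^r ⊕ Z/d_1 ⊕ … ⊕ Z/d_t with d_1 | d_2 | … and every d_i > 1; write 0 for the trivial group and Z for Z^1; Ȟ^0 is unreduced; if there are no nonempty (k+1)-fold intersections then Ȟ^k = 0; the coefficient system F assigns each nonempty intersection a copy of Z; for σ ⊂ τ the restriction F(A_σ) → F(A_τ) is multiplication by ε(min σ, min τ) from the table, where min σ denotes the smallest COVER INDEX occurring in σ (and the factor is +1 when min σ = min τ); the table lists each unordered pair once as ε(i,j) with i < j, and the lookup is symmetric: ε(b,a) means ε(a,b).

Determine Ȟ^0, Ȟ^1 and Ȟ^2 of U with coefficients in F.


Ȟ^0 = Z; Ȟ^1 = Z; Ȟ^2 = 0

intersection data:
  A12={p13} A16={p4} A23={p12} A34={p5} A45={p9} A56={p11}
C dims 6,6; δ0: rk 5, SNF 1^5
Ȟ^0 = (6 − 5) − 0 = 1, so Ȟ^0 ≅ Z
Ȟ^1 = (6 − 0) − 5 = 1, so Ȟ^1 ≅ Z
Ȟ^2 = (0 − 0) − 0 = 0, so Ȟ^2 ≅ 0


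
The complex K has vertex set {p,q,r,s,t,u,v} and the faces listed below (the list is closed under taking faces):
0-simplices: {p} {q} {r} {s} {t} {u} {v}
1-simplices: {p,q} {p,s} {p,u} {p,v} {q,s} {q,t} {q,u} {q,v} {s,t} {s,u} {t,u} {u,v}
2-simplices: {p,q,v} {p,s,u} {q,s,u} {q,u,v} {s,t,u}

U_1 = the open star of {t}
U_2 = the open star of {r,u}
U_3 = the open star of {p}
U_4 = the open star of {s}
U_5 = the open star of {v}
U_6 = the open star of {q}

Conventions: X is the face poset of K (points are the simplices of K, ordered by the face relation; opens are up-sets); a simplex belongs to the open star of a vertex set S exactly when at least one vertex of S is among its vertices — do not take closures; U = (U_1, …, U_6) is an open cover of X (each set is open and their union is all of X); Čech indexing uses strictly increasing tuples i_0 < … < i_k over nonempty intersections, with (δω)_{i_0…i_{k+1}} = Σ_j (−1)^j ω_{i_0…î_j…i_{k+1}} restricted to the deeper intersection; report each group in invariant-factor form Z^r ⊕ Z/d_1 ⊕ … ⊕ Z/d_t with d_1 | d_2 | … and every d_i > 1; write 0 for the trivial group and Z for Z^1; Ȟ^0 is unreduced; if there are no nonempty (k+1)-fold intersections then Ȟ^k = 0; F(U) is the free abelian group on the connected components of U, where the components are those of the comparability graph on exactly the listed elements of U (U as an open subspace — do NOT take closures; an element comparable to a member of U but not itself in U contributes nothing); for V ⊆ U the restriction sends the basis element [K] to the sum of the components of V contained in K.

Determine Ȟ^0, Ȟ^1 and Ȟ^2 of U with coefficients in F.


Ȟ^0 ≅ Z^2, Ȟ^1 ≅ Z^2, Ȟ^2 ≅ 0

nonempty overlaps:
  U1={{t},{q,t},{s,t},{t,u},{s,t,u}} U2={{r},{u},{p,u},{q,u},{s,u},{t,u},{u,v},{p,s,u},{q,s,u},{q,u,v},{s,t,u}} U3={{p},{p,q},{p,s},{p,u},{p,v},{p,q,v},{p,s,u}} U4={{s},{p,s},{q,s},{s,t},{s,u},{p,s,u},{q,s,u},{s,t,u}} U5={{v},{p,v},{q,v},{u,v},{p,q,v},{q,u,v}} U6={{q},{p,q},{q,s},{q,t},{q,u},{q,v},{p,q,v},{q,s,u},{q,u,v}}
  U12={{t,u},{s,t,u}} U14={{s,t},{s,t,u}} U16={{q,t}} U23={{p,u},{p,s,u}} U24={{s,u},{p,s,u},{q,s,u},{s,t,u}} U25={{u,v},{q,u,v}} U26={{q,u},{q,s,u},{q,u,v}} U34={{p,s},{p,s,u}} U35={{p,v},{p,q,v}} U36={{p,q},{p,q,v}} U46={{q,s},{q,s,u}} U56={{q,v},{p,q,v},{q,u,v}}
  U124={{s,t,u}} U234={{p,s,u}} U246={{q,s,u}} U256={{q,u,v}} U356={{p,q,v}}
components per intersection:
  U1: {{t},{q,t},{s,t},{t,u},{s,t,u}}
  U2: {{r}} {{u},{p,u},{q,u},{s,u},{t,u},{u,v},{p,s,u},{q,s,u},{q,u,v},{s,t,u}}
  U3: {{p},{p,q},{p,s},{p,u},{p,v},{p,q,v},{p,s,u}}
  U4: {{s},{p,s},{q,s},{s,t},{s,u},{p,s,u},{q,s,u},{s,t,u}}
  U5: {{v},{p,v},{q,v},{u,v},{p,q,v},{q,u,v}}
  U6: {{q},{p,q},{q,s},{q,t},{q,u},{q,v},{p,q,v},{q,s,u},{q,u,v}}
  U12: {{t,u},{s,t,u}}
  U14: {{s,t},{s,t,u}}
  U16: {{q,t}}
  U23: {{p,u},{p,s,u}}
  U24: {{s,u},{p,s,u},{q,s,u},{s,t,u}}
  U25: {{u,v},{q,u,v}}
  U26: {{q,u},{q,s,u},{q,u,v}}
  U34: {{p,s},{p,s,u}}
  U35: {{p,v},{p,q,v}}
  U36: {{p,q},{p,q,v}}
  U46: {{q,s},{q,s,u}}
  U56: {{q,v},{p,q,v},{q,u,v}}
  U124: {{s,t,u}}
  U234: {{p,s,u}}
  U246: {{q,s,u}}
  U256: {{q,u,v}}
  U356: {{p,q,v}}
C dims 7,12,5; δ0: rk 5, SNF 1^5; δ1: rk 5, SNF 1^5
degree 0: 7−5−0 = 2 → Ȟ^0 ≅ Z^2
degree 1: 12−5−5 = 2 → Ȟ^1 ≅ Z^2
degree 2: 5−0−5 = 0 → Ȟ^2 ≅ 0


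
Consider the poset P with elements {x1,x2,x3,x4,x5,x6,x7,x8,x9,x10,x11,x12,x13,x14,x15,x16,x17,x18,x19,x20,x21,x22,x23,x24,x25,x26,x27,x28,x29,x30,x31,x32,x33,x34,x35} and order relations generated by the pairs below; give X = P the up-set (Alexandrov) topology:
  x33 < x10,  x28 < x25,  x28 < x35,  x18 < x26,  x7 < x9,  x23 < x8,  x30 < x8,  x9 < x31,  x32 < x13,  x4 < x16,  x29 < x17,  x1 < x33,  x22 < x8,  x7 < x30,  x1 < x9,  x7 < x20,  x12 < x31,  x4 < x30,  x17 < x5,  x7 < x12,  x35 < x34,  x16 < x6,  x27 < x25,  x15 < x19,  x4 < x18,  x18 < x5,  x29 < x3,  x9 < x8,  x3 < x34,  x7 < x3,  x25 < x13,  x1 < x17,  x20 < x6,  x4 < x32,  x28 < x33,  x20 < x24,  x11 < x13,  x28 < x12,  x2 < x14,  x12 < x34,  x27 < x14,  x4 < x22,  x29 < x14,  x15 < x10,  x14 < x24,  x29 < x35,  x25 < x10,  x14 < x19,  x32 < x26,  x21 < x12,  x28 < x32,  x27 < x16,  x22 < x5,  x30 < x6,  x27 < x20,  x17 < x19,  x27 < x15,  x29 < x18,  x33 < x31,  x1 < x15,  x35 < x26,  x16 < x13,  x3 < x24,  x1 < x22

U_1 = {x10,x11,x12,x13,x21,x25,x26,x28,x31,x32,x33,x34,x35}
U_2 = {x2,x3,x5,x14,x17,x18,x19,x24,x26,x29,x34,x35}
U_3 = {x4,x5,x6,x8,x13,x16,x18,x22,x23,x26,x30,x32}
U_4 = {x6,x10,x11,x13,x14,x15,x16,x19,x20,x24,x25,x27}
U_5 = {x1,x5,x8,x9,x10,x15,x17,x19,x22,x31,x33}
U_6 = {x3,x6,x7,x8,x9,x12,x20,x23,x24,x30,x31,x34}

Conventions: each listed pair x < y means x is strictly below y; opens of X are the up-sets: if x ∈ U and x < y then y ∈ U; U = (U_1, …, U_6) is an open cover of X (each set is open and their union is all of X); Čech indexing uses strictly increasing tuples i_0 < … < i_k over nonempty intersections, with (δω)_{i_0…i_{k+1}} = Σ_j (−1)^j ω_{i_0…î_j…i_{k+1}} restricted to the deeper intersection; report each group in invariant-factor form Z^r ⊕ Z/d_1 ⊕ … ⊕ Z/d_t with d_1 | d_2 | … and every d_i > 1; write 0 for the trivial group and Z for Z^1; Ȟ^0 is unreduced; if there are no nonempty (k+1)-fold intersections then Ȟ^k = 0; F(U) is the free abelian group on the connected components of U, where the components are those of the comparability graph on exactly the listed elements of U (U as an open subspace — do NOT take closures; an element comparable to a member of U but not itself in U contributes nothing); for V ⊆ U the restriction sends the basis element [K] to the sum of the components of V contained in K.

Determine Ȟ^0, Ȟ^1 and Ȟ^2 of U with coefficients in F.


nerve simplices:
  U12={x26,x34,x35} U13={x13,x26,x32} U14={x10,x11,x13,x25} U15={x10,x31,x33} U16={x12,x31,x34} U23={x5,x18,x26} U24={x14,x19,x24} U25={x5,x17,x19} U26={x3,x24,x34} U34={x6,x13,x16} U35={x5,x8,x22} U36={x6,x8,x23,x30} U45={x10,x15,x19} U46={x6,x20,x24} U56={x8,x9,x31}
  U123={x26} U126={x34} U134={x13} U145={x10} U156={x31} U235={x5} U245={x19} U246={x24} U346={x6} U356={x8}
components per intersection:
  U1: {x10,x11,x12,x13,x21,x25,x26,x28,x31,x32,x33,x34,x35}
  U2: {x2,x3,x5,x14,x17,x18,x19,x24,x26,x29,x34,x35}
  U3: {x4,x5,x6,x8,x13,x16,x18,x22,x23,x26,x30,x32}
  U4: {x6,x10,x11,x13,x14,x15,x16,x19,x20,x24,x25,x27}
  U5: {x1,x5,x8,x9,x10,x15,x17,x19,x22,x31,x33}
  U6: {x3,x6,x7,x8,x9,x12,x20,x23,x24,x30,x31,x34}
  U12: {x26,x34,x35}
  U13: {x13,x26,x32}
  U14: {x10,x11,x13,x25}
  U15: {x10,x31,x33}
  U16: {x12,x31,x34}
  U23: {x5,x18,x26}
  U24: {x14,x19,x24}
  U25: {x5,x17,x19}
  U26: {x3,x24,x34}
  U34: {x6,x13,x16}
  U35: {x5,x8,x22}
  U36: {x6,x8,x23,x30}
  U45: {x10,x15,x19}
  U46: {x6,x20,x24}
  U56: {x8,x9,x31}
  U123: {x26}
  U126: {x34}
  U134: {x13}
  U145: {x10}
  U156: {x31}
  U235: {x5}
  U245: {x19}
  U246: {x24}
  U346: {x6}
  U356: {x8}
C dims 6,15,10; δ0: rk 5, SNF 1^5; δ1: rk 10, SNF 1^9·2
degree 0: 6−5−0 = 1 → Ȟ^0 ≅ Z
degree 1: 15−10−5 = 0 → Ȟ^1 ≅ 0
degree 2: 10−0−10 = 0 plus torsion [2] → Ȟ^2 ≅ Z/2

Ȟ^0(U;F) ≅ Z, Ȟ^1(U;F) ≅ 0, Ȟ^2(U;F) ≅ Z/2


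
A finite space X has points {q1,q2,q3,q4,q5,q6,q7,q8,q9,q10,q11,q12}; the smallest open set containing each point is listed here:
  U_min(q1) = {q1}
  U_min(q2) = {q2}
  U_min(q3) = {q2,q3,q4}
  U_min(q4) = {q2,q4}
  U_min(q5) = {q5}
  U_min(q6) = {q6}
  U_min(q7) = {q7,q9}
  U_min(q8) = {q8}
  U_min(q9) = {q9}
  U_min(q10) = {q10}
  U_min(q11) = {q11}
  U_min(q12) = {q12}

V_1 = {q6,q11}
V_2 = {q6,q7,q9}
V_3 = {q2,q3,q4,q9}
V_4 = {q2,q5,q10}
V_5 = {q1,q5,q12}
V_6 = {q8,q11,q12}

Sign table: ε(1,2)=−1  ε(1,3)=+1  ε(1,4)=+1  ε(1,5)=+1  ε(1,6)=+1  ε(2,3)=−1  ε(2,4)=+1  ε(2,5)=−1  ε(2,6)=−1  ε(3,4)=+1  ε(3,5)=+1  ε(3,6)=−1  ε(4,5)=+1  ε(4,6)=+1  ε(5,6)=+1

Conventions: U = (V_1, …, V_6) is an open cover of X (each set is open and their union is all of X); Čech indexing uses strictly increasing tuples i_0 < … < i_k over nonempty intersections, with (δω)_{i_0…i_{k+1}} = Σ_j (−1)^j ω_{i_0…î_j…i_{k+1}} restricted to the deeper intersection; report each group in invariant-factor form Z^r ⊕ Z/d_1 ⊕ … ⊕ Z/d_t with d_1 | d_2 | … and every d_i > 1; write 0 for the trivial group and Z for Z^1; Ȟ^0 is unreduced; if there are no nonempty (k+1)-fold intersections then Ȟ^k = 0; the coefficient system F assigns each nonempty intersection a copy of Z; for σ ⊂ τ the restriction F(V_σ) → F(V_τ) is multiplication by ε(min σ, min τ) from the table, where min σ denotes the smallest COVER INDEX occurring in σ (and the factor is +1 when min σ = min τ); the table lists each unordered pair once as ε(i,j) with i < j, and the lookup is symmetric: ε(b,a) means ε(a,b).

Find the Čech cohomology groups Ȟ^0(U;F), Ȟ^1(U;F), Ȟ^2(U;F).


nonempty intersections:
  V12={q6} V16={q11} V23={q9} V34={q2} V45={q5} V56={q12}
C dims 6,6; δ0: rk 5, SNF 1^5
Ȟ^0: (6−5)−0=1 ⇒ Z
Ȟ^1: (6−0)−5=1 ⇒ Z
Ȟ^2: (0−0)−0=0 ⇒ 0

Ȟ^0 ≅ Z, Ȟ^1 ≅ Z and Ȟ^2 ≅ 0


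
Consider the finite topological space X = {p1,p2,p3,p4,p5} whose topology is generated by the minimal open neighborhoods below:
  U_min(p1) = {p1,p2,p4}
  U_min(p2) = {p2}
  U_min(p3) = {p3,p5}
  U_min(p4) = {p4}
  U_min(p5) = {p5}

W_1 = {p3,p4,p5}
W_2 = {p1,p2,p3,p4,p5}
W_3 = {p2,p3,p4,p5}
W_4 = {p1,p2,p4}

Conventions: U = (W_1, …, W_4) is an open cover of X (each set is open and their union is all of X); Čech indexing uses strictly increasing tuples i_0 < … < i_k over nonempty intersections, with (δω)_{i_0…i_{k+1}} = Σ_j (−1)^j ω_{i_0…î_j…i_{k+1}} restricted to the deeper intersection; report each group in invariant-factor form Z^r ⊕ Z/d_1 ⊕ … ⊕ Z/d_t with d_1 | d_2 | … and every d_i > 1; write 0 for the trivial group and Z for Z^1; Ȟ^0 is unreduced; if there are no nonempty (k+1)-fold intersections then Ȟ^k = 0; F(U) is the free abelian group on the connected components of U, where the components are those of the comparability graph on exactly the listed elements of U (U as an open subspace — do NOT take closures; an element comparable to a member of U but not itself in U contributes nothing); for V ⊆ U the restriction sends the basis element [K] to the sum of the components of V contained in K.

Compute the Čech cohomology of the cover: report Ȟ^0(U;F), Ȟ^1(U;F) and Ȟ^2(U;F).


nonempty overlaps:
  W12={p3,p4,p5} W13={p3,p4,p5} W14={p4} W23={p2,p3,p4,p5} W24={p1,p2,p4} W34={p2,p4}
  W123={p3,p4,p5} W124={p4} W134={p4} W234={p2,p4}
  W1234={p4}
components per intersection:
  W1: {p3,p5} {p4}
  W2: {p1,p2,p4} {p3,p5}
  W3: {p2} {p3,p5} {p4}
  W4: {p1,p2,p4}
  W12: {p3,p5} {p4}
  W13: {p3,p5} {p4}
  W14: {p4}
  W23: {p2} {p3,p5} {p4}
  W24: {p1,p2,p4}
  W34: {p2} {p4}
  W123: {p3,p5} {p4}
  W124: {p4}
  W134: {p4}
  W234: {p2} {p4}
  W1234: {p4}
C dims 8,11,6,1; δ0: rk 6, SNF 1^6; δ1: rk 5, SNF 1^5; δ2: rk 1, SNF 1^1
degree 0: 8−6−0 = 2 → Ȟ^0 ≅ Z^2
degree 1: 11−5−6 = 0 → Ȟ^1 ≅ 0
degree 2: 6−1−5 = 0 → Ȟ^2 ≅ 0

Ȟ^0 ≅ Z^2; Ȟ^1 ≅ 0; Ȟ^2 ≅ 0


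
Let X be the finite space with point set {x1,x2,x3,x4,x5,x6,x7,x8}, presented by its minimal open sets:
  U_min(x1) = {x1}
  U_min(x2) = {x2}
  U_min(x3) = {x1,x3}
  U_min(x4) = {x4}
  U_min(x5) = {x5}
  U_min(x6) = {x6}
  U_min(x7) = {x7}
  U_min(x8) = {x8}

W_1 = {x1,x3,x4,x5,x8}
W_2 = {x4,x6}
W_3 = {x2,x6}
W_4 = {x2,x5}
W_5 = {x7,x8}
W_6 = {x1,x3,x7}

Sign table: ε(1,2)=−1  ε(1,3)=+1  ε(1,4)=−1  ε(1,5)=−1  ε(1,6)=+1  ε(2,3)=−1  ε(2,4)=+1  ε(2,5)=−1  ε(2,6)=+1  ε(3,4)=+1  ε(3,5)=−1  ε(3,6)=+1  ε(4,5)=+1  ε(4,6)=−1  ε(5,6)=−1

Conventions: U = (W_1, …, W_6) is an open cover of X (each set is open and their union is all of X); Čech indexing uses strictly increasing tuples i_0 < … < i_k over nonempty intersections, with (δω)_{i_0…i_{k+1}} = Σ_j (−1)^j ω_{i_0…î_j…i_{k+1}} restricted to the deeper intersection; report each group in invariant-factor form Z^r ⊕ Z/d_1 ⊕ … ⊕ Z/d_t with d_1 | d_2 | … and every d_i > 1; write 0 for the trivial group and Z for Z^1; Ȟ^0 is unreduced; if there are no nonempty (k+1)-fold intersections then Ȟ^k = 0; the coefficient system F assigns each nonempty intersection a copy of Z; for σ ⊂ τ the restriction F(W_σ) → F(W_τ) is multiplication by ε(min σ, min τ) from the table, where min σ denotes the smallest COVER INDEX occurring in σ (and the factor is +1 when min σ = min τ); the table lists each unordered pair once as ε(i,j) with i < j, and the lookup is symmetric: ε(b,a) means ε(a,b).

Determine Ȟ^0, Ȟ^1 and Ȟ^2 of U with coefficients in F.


nonempty overlaps:
  W12={x4} W14={x5} W15={x8} W16={x1,x3} W23={x6} W34={x2} W56={x7}
C dims 6,7; δ0: rk 6, SNF 1^5·2
degree 0: 6−6−0 = 0 → Ȟ^0 ≅ 0
degree 1: 7−0−6 = 1 plus torsion [2] → Ȟ^1 ≅ Z ⊕ Z/2
degree 2: 0−0−0 = 0 → Ȟ^2 ≅ 0

Ȟ^0(U;F) ≅ 0, Ȟ^1(U;F) ≅ Z ⊕ Z/2, Ȟ^2(U;F) ≅ 0


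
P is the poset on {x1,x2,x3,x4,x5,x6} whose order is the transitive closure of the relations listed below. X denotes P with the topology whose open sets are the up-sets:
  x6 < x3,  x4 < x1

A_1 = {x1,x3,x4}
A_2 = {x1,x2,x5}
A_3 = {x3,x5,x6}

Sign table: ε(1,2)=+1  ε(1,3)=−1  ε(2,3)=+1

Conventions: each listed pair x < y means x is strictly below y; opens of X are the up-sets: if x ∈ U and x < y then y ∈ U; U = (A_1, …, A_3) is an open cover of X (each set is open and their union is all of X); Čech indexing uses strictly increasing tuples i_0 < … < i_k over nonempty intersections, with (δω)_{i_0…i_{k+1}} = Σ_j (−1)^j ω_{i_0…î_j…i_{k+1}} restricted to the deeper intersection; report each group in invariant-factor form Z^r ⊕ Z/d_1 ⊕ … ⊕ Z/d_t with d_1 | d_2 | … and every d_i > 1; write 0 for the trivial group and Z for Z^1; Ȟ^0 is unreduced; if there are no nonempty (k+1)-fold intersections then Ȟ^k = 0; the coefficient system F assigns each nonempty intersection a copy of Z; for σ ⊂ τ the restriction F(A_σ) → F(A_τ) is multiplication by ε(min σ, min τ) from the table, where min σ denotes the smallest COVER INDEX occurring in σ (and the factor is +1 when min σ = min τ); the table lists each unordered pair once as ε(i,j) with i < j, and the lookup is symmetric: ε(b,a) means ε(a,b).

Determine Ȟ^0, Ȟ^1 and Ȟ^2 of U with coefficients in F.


Ȟ^0 ≅ 0; Ȟ^1 ≅ Z/2; Ȟ^2 ≅ 0

nerve simplices:
  A12={x1} A13={x3} A23={x5}
C dims 3,3; δ0: rk 3, SNF 1^2·2
degree 0: 3−3−0 = 0 → Ȟ^0 ≅ 0
degree 1: 3−0−3 = 0 plus torsion [2] → Ȟ^1 ≅ Z/2
degree 2: 0−0−0 = 0 → Ȟ^2 ≅ 0


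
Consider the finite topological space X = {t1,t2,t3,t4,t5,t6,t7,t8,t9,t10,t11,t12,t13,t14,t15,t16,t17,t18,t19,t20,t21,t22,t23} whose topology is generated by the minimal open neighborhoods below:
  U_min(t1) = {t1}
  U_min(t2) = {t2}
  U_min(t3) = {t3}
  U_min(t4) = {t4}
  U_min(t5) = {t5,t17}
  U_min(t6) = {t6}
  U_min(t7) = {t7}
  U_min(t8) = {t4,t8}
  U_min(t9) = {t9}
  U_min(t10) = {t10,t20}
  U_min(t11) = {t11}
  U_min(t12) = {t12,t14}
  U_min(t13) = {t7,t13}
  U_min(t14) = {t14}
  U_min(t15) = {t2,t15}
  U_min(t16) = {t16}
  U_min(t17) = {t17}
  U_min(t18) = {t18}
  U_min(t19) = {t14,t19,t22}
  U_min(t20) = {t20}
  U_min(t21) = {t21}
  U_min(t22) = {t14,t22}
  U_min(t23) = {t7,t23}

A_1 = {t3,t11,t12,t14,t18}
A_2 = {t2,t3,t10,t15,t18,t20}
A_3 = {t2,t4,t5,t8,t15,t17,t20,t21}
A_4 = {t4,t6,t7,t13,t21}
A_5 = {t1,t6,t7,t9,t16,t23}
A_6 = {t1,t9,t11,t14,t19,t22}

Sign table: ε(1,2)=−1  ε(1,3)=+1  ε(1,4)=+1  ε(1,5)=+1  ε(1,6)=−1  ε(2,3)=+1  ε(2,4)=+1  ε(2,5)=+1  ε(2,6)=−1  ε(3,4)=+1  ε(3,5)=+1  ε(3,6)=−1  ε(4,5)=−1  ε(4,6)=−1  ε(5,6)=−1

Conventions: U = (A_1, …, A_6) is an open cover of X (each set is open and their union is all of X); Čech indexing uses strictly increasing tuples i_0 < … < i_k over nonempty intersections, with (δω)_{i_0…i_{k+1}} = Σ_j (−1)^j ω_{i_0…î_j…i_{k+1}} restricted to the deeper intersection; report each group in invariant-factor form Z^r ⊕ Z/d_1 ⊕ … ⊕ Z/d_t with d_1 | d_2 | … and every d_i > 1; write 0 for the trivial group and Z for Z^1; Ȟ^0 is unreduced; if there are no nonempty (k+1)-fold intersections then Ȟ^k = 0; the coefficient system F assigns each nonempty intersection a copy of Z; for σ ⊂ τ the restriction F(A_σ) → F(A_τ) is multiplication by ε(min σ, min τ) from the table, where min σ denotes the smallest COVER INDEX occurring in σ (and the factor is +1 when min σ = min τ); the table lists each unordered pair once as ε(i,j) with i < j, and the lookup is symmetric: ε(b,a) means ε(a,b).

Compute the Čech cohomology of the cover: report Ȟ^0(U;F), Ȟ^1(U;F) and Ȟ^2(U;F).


nonempty overlaps:
  A12={t3,t18} A16={t11,t14} A23={t2,t15,t20} A34={t4,t21} A45={t6,t7} A56={t1,t9}
C dims 6,6; δ0: rk 5, SNF 1^5
degree 0: 6−5−0 = 1 → Ȟ^0 ≅ Z
degree 1: 6−0−5 = 1 → Ȟ^1 ≅ Z
degree 2: 0−0−0 = 0 → Ȟ^2 ≅ 0

Ȟ^0(U;F) ≅ Z; Ȟ^1(U;F) ≅ Z; Ȟ^2(U;F) ≅ 0


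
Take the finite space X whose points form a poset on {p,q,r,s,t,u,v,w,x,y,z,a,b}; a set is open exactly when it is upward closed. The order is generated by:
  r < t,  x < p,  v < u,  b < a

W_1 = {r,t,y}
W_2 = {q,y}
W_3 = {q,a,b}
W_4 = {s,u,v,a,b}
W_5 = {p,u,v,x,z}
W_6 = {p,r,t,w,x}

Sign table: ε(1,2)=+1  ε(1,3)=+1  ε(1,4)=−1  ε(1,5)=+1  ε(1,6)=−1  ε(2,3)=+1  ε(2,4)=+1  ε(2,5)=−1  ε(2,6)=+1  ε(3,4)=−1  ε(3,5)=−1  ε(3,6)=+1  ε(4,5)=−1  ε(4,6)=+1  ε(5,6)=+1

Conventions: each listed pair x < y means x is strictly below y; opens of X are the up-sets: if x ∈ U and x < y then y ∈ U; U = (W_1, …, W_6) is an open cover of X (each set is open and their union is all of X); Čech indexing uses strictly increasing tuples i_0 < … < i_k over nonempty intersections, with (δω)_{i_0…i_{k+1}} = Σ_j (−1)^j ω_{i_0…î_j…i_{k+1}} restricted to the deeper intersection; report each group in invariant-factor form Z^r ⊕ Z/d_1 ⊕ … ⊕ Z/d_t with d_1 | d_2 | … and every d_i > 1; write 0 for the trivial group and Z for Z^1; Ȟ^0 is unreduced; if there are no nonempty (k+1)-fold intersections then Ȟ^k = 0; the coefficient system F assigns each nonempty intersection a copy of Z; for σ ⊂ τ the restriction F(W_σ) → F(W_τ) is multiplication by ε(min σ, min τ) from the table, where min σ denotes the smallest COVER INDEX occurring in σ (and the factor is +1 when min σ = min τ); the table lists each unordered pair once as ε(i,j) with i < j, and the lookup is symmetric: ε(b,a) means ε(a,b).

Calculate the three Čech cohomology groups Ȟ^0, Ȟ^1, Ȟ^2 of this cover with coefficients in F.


cover nerve:
  W12={y} W16={r,t} W23={q} W34={a,b} W45={u,v} W56={p,x}
C dims 6,6; δ0: rk 6, SNF 1^5·2
Ȟ^0: (6−6)−0=0 ⇒ 0
Ȟ^1: (6−0)−6=0 plus torsion [2] ⇒ Z/2
Ȟ^2: (0−0)−0=0 ⇒ 0

Ȟ^0 = 0, Ȟ^1 = Z/2, Ȟ^2 = 0


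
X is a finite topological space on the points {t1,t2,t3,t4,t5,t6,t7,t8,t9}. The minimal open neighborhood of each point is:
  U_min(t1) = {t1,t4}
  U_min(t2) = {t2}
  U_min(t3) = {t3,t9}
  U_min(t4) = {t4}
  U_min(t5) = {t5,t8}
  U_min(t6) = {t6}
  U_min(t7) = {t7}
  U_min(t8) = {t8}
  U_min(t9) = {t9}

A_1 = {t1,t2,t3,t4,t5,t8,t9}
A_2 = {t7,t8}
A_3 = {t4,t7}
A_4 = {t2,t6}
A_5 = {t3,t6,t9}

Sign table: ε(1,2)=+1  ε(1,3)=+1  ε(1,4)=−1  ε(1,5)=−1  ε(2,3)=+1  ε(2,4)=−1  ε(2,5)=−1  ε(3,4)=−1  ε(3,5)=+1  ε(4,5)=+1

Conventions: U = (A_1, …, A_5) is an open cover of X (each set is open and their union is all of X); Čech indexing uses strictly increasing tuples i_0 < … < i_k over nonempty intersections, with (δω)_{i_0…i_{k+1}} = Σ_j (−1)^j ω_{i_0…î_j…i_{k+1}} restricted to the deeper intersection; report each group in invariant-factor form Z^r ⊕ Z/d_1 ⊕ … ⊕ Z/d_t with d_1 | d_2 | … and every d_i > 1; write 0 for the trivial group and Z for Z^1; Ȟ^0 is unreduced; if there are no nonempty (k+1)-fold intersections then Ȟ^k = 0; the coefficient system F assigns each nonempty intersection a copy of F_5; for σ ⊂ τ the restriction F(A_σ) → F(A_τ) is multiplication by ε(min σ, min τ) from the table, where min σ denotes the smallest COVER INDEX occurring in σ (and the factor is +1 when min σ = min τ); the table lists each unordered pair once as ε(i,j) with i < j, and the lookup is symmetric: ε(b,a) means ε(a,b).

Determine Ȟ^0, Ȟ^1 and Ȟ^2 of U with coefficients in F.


nonempty intersections:
  A12={t8} A13={t4} A14={t2} A15={t3,t9} A23={t7} A45={t6}
C dims 5,6; δ0: rk_F5 4
Ȟ^0: (5−4)−0=1 ⇒ Z/5
Ȟ^1: (6−0)−4=2 ⇒ Z/5 ⊕ Z/5
Ȟ^2: (0−0)−0=0 ⇒ 0

Ȟ^0 = Z/5, Ȟ^1 = Z/5 ⊕ Z/5 and Ȟ^2 = 0


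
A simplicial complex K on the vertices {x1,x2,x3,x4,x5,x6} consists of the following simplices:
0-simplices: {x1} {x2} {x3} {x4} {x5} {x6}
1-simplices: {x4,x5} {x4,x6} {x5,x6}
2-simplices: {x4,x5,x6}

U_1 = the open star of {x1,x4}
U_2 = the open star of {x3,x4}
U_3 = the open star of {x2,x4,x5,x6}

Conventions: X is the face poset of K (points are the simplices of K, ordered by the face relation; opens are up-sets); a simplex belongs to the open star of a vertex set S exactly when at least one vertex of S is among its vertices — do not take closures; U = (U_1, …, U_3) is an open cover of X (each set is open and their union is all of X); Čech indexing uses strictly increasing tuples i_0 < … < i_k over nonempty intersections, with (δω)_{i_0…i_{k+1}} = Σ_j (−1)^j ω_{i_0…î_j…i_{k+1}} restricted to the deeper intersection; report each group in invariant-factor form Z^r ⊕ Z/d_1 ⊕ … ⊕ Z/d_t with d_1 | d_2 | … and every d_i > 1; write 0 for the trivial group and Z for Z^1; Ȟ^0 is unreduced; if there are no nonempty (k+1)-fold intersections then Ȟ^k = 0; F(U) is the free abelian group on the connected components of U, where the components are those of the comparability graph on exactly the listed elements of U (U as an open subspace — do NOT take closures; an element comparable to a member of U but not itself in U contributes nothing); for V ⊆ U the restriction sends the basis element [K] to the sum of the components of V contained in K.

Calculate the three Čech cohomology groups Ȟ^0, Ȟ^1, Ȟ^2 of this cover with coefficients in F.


Ȟ^0(U;F) ≅ Z^4,  Ȟ^1(U;F) ≅ 0,  Ȟ^2(U;F) ≅ 0

nerve of the cover:
  U1={{x1},{x4},{x4,x5},{x4,x6},{x4,x5,x6}} U2={{x3},{x4},{x4,x5},{x4,x6},{x4,x5,x6}} U3={{x2},{x4},{x5},{x6},{x4,x5},{x4,x6},{x5,x6},{x4,x5,x6}}
  U12={{x4},{x4,x5},{x4,x6},{x4,x5,x6}} U13={{x4},{x4,x5},{x4,x6},{x4,x5,x6}} U23={{x4},{x4,x5},{x4,x6},{x4,x5,x6}}
  U123={{x4},{x4,x5},{x4,x6},{x4,x5,x6}}
components per intersection:
  U1: {{x1}} {{x4},{x4,x5},{x4,x6},{x4,x5,x6}}
  U2: {{x3}} {{x4},{x4,x5},{x4,x6},{x4,x5,x6}}
  U3: {{x2}} {{x4},{x5},{x6},{x4,x5},{x4,x6},{x5,x6},{x4,x5,x6}}
  U12: {{x4},{x4,x5},{x4,x6},{x4,x5,x6}}
  U13: {{x4},{x4,x5},{x4,x6},{x4,x5,x6}}
  U23: {{x4},{x4,x5},{x4,x6},{x4,x5,x6}}
  U123: {{x4},{x4,x5},{x4,x6},{x4,x5,x6}}
C dims 6,3,1; δ0: rk 2, SNF 1^2; δ1: rk 1, SNF 1^1
Ȟ^0 = (6 − 2) − 0 = 4, so Ȟ^0 ≅ Z^4
Ȟ^1 = (3 − 1) − 2 = 0, so Ȟ^1 ≅ 0
Ȟ^2 = (1 − 0) − 1 = 0, so Ȟ^2 ≅ 0


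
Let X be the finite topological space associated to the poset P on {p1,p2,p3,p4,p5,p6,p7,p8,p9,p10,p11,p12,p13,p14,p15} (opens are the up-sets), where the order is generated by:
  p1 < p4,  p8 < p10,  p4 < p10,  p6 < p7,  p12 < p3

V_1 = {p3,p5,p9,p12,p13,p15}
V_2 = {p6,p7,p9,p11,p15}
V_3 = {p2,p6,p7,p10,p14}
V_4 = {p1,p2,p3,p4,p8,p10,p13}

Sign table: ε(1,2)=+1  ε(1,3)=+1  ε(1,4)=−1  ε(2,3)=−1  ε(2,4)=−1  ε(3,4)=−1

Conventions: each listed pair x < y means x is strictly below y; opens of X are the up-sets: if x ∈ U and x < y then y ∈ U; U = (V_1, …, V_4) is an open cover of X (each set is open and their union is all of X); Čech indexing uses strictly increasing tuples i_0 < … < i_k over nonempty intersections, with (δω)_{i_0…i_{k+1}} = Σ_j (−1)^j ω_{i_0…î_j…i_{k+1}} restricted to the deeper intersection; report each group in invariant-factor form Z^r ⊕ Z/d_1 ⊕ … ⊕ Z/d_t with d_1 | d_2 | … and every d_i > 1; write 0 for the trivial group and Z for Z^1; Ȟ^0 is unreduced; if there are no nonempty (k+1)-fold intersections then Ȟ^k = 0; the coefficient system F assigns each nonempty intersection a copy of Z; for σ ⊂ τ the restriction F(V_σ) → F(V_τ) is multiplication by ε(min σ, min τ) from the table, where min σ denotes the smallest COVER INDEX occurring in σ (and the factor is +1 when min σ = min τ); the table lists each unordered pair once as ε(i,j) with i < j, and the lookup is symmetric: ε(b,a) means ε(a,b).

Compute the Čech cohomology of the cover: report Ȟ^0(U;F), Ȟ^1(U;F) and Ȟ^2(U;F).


Ȟ^0(U;F) ≅ 0,  Ȟ^1(U;F) ≅ Z/2,  Ȟ^2(U;F) ≅ 0

nonempty intersections:
  V12={p9,p15} V14={p3,p13} V23={p6,p7} V34={p2,p10}
C dims 4,4; δ0: rk 4, SNF 1^3·2
Ȟ^0: (4−4)−0=0 ⇒ 0
Ȟ^1: (4−0)−4=0 plus torsion [2] ⇒ Z/2
Ȟ^2: (0−0)−0=0 ⇒ 0


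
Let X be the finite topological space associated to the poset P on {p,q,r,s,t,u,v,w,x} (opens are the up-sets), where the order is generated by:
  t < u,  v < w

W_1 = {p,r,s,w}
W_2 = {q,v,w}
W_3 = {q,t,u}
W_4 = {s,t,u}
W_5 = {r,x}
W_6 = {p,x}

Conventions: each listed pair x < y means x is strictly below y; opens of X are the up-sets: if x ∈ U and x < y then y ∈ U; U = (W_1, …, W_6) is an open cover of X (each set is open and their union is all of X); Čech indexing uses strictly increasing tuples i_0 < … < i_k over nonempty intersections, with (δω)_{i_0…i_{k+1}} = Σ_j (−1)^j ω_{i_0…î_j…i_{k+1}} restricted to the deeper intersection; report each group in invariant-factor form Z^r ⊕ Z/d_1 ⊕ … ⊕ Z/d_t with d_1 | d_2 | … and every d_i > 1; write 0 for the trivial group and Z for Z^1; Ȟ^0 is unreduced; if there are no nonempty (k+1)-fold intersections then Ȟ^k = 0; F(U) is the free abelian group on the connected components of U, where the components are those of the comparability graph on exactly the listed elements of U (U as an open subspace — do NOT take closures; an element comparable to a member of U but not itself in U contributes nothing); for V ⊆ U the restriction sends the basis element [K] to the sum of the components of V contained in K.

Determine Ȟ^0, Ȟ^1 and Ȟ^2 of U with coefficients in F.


cover nerve:
  W12={w} W14={s} W15={r} W16={p} W23={q} W34={t,u} W56={x}
components per intersection:
  W1: {p} {r} {s} {w}
  W2: {q} {v,w}
  W3: {q} {t,u}
  W4: {s} {t,u}
  W5: {r} {x}
  W6: {p} {x}
  W12: {w}
  W14: {s}
  W15: {r}
  W16: {p}
  W23: {q}
  W34: {t,u}
  W56: {x}
C dims 14,7; δ0: rk 7, SNF 1^7
Ȟ^0: (14−7)−0=7 ⇒ Z^7
Ȟ^1: (7−0)−7=0 ⇒ 0
Ȟ^2: (0−0)−0=0 ⇒ 0

Ȟ^0 = Z^7, Ȟ^1 = 0, Ȟ^2 = 0


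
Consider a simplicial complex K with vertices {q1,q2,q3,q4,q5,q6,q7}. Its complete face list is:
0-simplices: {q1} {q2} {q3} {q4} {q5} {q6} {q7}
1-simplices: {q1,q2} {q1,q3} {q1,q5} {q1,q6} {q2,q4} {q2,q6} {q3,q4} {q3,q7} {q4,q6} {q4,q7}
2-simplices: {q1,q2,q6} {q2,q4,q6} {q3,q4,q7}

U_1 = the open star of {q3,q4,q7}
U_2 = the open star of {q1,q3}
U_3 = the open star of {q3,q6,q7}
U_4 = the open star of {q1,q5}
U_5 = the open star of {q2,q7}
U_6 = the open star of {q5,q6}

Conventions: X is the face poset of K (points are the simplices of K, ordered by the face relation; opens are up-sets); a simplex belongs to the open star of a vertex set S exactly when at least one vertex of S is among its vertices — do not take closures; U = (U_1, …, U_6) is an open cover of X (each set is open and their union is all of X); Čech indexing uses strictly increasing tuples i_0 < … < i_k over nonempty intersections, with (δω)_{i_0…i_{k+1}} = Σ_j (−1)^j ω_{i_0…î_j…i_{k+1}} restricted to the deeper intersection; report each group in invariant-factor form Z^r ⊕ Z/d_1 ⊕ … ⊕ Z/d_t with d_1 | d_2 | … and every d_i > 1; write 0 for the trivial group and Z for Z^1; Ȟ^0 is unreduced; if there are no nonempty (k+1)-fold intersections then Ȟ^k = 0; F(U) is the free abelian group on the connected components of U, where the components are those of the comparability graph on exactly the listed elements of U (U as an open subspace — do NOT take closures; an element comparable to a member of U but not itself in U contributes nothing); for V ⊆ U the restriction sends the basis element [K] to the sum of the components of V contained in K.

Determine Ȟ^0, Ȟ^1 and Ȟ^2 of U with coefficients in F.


cover nerve:
  U1={{q3},{q4},{q7},{q1,q3},{q2,q4},{q3,q4},{q3,q7},{q4,q6},{q4,q7},{q2,q4,q6},{q3,q4,q7}} U2={{q1},{q3},{q1,q2},{q1,q3},{q1,q5},{q1,q6},{q3,q4},{q3,q7},{q1,q2,q6},{q3,q4,q7}} U3={{q3},{q6},{q7},{q1,q3},{q1,q6},{q2,q6},{q3,q4},{q3,q7},{q4,q6},{q4,q7},{q1,q2,q6},{q2,q4,q6},{q3,q4,q7}} U4={{q1},{q5},{q1,q2},{q1,q3},{q1,q5},{q1,q6},{q1,q2,q6}} U5={{q2},{q7},{q1,q2},{q2,q4},{q2,q6},{q3,q7},{q4,q7},{q1,q2,q6},{q2,q4,q6},{q3,q4,q7}} U6={{q5},{q6},{q1,q5},{q1,q6},{q2,q6},{q4,q6},{q1,q2,q6},{q2,q4,q6}}
  U12={{q3},{q1,q3},{q3,q4},{q3,q7},{q3,q4,q7}} U13={{q3},{q7},{q1,q3},{q3,q4},{q3,q7},{q4,q6},{q4,q7},{q2,q4,q6},{q3,q4,q7}} U14={{q1,q3}} U15={{q7},{q2,q4},{q3,q7},{q4,q7},{q2,q4,q6},{q3,q4,q7}} U16={{q4,q6},{q2,q4,q6}} U23={{q3},{q1,q3},{q1,q6},{q3,q4},{q3,q7},{q1,q2,q6},{q3,q4,q7}} U24={{q1},{q1,q2},{q1,q3},{q1,q5},{q1,q6},{q1,q2,q6}} U25={{q1,q2},{q3,q7},{q1,q2,q6},{q3,q4,q7}} U26={{q1,q5},{q1,q6},{q1,q2,q6}} U34={{q1,q3},{q1,q6},{q1,q2,q6}} U35={{q7},{q2,q6},{q3,q7},{q4,q7},{q1,q2,q6},{q2,q4,q6},{q3,q4,q7}} U36={{q6},{q1,q6},{q2,q6},{q4,q6},{q1,q2,q6},{q2,q4,q6}} U45={{q1,q2},{q1,q2,q6}} U46={{q5},{q1,q5},{q1,q6},{q1,q2,q6}} U56={{q2,q6},{q1,q2,q6},{q2,q4,q6}}
  U123={{q3},{q1,q3},{q3,q4},{q3,q7},{q3,q4,q7}} U124={{q1,q3}} U125={{q3,q7},{q3,q4,q7}} U134={{q1,q3}} U135={{q7},{q3,q7},{q4,q7},{q2,q4,q6},{q3,q4,q7}} U136={{q4,q6},{q2,q4,q6}} U156={{q2,q4,q6}} U234={{q1,q3},{q1,q6},{q1,q2,q6}} U235={{q3,q7},{q1,q2,q6},{q3,q4,q7}} U236={{q1,q6},{q1,q2,q6}} U245={{q1,q2},{q1,q2,q6}} U246={{q1,q5},{q1,q6},{q1,q2,q6}} U256={{q1,q2,q6}} U345={{q1,q2,q6}} U346={{q1,q6},{q1,q2,q6}} U356={{q2,q6},{q1,q2,q6},{q2,q4,q6}} U456={{q1,q2,q6}}
  U1234={{q1,q3}} U1235={{q3,q7},{q3,q4,q7}} U1356={{q2,q4,q6}} U2345={{q1,q2,q6}} U2346={{q1,q6},{q1,q2,q6}} U2356={{q1,q2,q6}} U2456={{q1,q2,q6}} U3456={{q1,q2,q6}}
  U23456={{q1,q2,q6}}
components per intersection:
  U1: {{q3},{q4},{q7},{q1,q3},{q2,q4},{q3,q4},{q3,q7},{q4,q6},{q4,q7},{q2,q4,q6},{q3,q4,q7}}
  U2: {{q1},{q3},{q1,q2},{q1,q3},{q1,q5},{q1,q6},{q3,q4},{q3,q7},{q1,q2,q6},{q3,q4,q7}}
  U3: {{q3},{q7},{q1,q3},{q3,q4},{q3,q7},{q4,q7},{q3,q4,q7}} {{q6},{q1,q6},{q2,q6},{q4,q6},{q1,q2,q6},{q2,q4,q6}}
  U4: {{q1},{q5},{q1,q2},{q1,q3},{q1,q5},{q1,q6},{q1,q2,q6}}
  U5: {{q2},{q1,q2},{q2,q4},{q2,q6},{q1,q2,q6},{q2,q4,q6}} {{q7},{q3,q7},{q4,q7},{q3,q4,q7}}
  U6: {{q5},{q1,q5}} {{q6},{q1,q6},{q2,q6},{q4,q6},{q1,q2,q6},{q2,q4,q6}}
  U12: {{q3},{q1,q3},{q3,q4},{q3,q7},{q3,q4,q7}}
  U13: {{q3},{q7},{q1,q3},{q3,q4},{q3,q7},{q4,q7},{q3,q4,q7}} {{q4,q6},{q2,q4,q6}}
  U14: {{q1,q3}}
  U15: {{q7},{q3,q7},{q4,q7},{q3,q4,q7}} {{q2,q4},{q2,q4,q6}}
  U16: {{q4,q6},{q2,q4,q6}}
  U23: {{q3},{q1,q3},{q3,q4},{q3,q7},{q3,q4,q7}} {{q1,q6},{q1,q2,q6}}
  U24: {{q1},{q1,q2},{q1,q3},{q1,q5},{q1,q6},{q1,q2,q6}}
  U25: {{q1,q2},{q1,q2,q6}} {{q3,q7},{q3,q4,q7}}
  U26: {{q1,q5}} {{q1,q6},{q1,q2,q6}}
  U34: {{q1,q3}} {{q1,q6},{q1,q2,q6}}
  U35: {{q7},{q3,q7},{q4,q7},{q3,q4,q7}} {{q2,q6},{q1,q2,q6},{q2,q4,q6}}
  U36: {{q6},{q1,q6},{q2,q6},{q4,q6},{q1,q2,q6},{q2,q4,q6}}
  U45: {{q1,q2},{q1,q2,q6}}
  U46: {{q5},{q1,q5}} {{q1,q6},{q1,q2,q6}}
  U56: {{q2,q6},{q1,q2,q6},{q2,q4,q6}}
  U123: {{q3},{q1,q3},{q3,q4},{q3,q7},{q3,q4,q7}}
  U124: {{q1,q3}}
  U125: {{q3,q7},{q3,q4,q7}}
  U134: {{q1,q3}}
  U135: {{q7},{q3,q7},{q4,q7},{q3,q4,q7}} {{q2,q4,q6}}
  U136: {{q4,q6},{q2,q4,q6}}
  U156: {{q2,q4,q6}}
  U234: {{q1,q3}} {{q1,q6},{q1,q2,q6}}
  U235: {{q3,q7},{q3,q4,q7}} {{q1,q2,q6}}
  U236: {{q1,q6},{q1,q2,q6}}
  U245: {{q1,q2},{q1,q2,q6}}
  U246: {{q1,q5}} {{q1,q6},{q1,q2,q6}}
  U256: {{q1,q2,q6}}
  U345: {{q1,q2,q6}}
  U346: {{q1,q6},{q1,q2,q6}}
  U356: {{q2,q6},{q1,q2,q6},{q2,q4,q6}}
  U456: {{q1,q2,q6}}
  U1234: {{q1,q3}}
  U1235: {{q3,q7},{q3,q4,q7}}
  U1356: {{q2,q4,q6}}
  U2345: {{q1,q2,q6}}
  U2346: {{q1,q6},{q1,q2,q6}}
  U2356: {{q1,q2,q6}}
  U2456: {{q1,q2,q6}}
  U3456: {{q1,q2,q6}}
  U23456: {{q1,q2,q6}}
C dims 9,23,21,8; δ0: rk 8, SNF 1^8; δ1: rk 14, SNF 1^14; δ2: rk 7, SNF 1^7
Ȟ^0: (9−8)−0=1 ⇒ Z
Ȟ^1: (23−14)−8=1 ⇒ Z
Ȟ^2: (21−7)−14=0 ⇒ 0

Ȟ^0(U;F) ≅ Z; Ȟ^1(U;F) ≅ Z; Ȟ^2(U;F) ≅ 0


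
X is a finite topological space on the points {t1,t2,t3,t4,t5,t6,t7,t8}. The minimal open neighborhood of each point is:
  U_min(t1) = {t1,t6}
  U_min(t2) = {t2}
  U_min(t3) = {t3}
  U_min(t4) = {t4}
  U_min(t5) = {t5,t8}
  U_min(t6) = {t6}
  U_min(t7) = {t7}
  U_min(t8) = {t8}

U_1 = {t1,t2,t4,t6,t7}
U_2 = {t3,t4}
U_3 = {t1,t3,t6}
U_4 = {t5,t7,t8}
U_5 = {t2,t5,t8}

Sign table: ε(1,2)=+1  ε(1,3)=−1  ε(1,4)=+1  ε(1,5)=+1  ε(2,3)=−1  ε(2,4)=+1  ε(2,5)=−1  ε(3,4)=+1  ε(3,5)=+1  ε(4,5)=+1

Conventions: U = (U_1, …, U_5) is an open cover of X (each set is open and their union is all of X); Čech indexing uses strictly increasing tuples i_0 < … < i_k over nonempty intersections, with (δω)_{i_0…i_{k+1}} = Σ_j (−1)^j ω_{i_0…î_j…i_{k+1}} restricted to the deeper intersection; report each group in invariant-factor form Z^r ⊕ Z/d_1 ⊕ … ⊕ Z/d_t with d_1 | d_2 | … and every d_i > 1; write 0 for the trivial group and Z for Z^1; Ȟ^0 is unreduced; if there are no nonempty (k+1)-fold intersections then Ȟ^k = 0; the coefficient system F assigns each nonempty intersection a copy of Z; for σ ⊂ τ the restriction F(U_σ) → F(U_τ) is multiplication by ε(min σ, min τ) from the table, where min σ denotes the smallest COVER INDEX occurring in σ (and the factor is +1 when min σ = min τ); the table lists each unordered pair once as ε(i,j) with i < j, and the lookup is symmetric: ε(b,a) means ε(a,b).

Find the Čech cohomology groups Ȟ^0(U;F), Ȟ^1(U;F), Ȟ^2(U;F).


nonempty intersections:
  U12={t4} U13={t1,t6} U14={t7} U15={t2} U23={t3} U45={t5,t8}
C dims 5,6; δ0: rk 4, SNF 1^4
Ȟ^0: (5−4)−0=1 ⇒ Z
Ȟ^1: (6−0)−4=2 ⇒ Z^2
Ȟ^2: (0−0)−0=0 ⇒ 0

Ȟ^0 = Z, Ȟ^1 = Z^2, Ȟ^2 = 0
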